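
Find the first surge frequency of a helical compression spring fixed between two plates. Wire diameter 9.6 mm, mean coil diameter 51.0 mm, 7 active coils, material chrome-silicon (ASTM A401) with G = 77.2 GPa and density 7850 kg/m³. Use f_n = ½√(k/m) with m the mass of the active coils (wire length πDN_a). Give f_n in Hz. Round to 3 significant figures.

186 Hz

k = Gd⁴/(8D³N_a) = (77.2×10³)(9.6⁴)/(8·51.0³·7) = 88.268 N/mm = 88268 N/m
Wire length L = πDN_a = π·51.0·7 = 1121.5 mm
m = ρ·(πd²/4)·L = 7850 × 72.382×10⁻⁶ m² × 1.1215 m = 0.63727 kg
f_n = ½√(k/m) = 0.5·√(88268/0.63727) = 0.5·√(1.3851e+05) = 186.09 Hz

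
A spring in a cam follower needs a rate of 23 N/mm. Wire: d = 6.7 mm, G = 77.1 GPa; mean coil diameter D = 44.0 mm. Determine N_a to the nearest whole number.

N_a = Gd⁴/(8D³k) = (77.1×10³ × 6.7⁴)/(8 × 44.0³ × 23)
    = 1.55365e+08 / 1.56739e+07 = 9.912 → 10 coils

10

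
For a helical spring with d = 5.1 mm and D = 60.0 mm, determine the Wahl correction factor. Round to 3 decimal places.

1.122

C = D/d = 60.0/5.1 = 11.7647
K_W = (4C−1)/(4C−4) + 0.615/C = 46.059/43.059 + 0.0523 = 1.1219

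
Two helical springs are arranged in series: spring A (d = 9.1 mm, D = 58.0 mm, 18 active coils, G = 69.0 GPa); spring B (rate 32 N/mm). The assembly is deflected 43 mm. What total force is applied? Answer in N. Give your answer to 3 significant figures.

474 N

k_A = Gd⁴/(8D³N_a) = (69.0×10³)(9.1⁴)/(8·58.0³·18) = 16.841 N/mm
Series: 1/k_eq = 1/16.841 + 1/32 = 0.090629; k_eq = 11.034 N/mm
F = k_eq·δ = 11.034·43 = 474.46 N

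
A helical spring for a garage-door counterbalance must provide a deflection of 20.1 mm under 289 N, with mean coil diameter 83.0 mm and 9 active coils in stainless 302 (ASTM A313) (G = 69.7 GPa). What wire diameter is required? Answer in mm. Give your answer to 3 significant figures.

Required rate k = F/δ = 289/20.1 = 14.378 N/mm
d = (8D³N_a·k / G)^(1/4) = (8·83.0³·9·14.378 / (69.7×10³))^0.25
  = (8492.5)^0.25 = 9.5997 mm

9.60 mm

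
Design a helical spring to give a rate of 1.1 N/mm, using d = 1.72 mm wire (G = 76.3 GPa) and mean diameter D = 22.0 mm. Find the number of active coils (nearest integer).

N_a = Gd⁴/(8D³k) = (76.3×10³ × 1.72⁴)/(8 × 22.0³ × 1.1)
    = 667788 / 93702.4 = 7.127 → 7 coils

7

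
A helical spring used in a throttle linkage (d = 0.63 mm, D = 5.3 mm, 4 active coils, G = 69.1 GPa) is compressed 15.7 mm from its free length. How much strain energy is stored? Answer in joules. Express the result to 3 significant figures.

k = Gd⁴/(8D³N_a) = (69.1×10³)(0.63⁴)/(8·5.3³·4) = 2.2849 N/mm
U = ½kδ² = 0.5 × 2.2849 × 15.7² = 281.6 N·mm = 0.2816 J

0.282 J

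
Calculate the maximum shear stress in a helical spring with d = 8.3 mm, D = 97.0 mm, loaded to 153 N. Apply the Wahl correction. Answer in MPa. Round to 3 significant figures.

74.2 MPa

Spring index C = D/d = 97.0/8.3 = 11.6867
K_W = (4C−1)/(4C−4) + 0.615/C = 45.747/42.747 + 0.0526 = 1.1228
τ₀ = 8FD/(πd³) = 8·153·97.0/(π·8.3³) = 118728/1796.3 = 66.095 MPa
τ_max = K·τ₀ = 1.1228 × 66.095 = 74.212 MPa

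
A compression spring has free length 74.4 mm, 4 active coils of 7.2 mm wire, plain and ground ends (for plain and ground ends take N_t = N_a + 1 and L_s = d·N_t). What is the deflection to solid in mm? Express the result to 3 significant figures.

N_t = 5; L_s = 7.2·5 = 36 mm
δ_solid = L₀ − L_s = 74.4 − 36 = 38.4 mm

38.4 mm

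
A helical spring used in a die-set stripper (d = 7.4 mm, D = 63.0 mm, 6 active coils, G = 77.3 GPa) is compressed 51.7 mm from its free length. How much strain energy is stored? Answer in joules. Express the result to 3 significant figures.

k = Gd⁴/(8D³N_a) = (77.3×10³)(7.4⁴)/(8·63.0³·6) = 19.313 N/mm
U = ½kδ² = 0.5 × 19.313 × 51.7² = 25810 N·mm = 25.81 J

25.8 J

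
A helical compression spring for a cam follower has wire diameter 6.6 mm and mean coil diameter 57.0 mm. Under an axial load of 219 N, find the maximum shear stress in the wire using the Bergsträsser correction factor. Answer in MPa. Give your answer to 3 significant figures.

Spring index C = D/d = 57.0/6.6 = 8.6364
K_B = (4C+2)/(4C−3) = 36.545/31.545 = 1.1585
τ₀ = 8FD/(πd³) = 8·219·57.0/(π·6.6³) = 99864/903.2 = 110.57 MPa
τ_max = K·τ₀ = 1.1585 × 110.57 = 128.09 MPa

128 MPa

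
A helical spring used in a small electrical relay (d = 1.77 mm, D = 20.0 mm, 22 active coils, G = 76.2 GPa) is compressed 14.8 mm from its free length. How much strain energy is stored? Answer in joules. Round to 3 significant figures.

k = Gd⁴/(8D³N_a) = (76.2×10³)(1.77⁴)/(8·20.0³·22) = 0.53118 N/mm
U = ½kδ² = 0.5 × 0.53118 × 14.8² = 58.175 N·mm = 0.058175 J

0.0582 J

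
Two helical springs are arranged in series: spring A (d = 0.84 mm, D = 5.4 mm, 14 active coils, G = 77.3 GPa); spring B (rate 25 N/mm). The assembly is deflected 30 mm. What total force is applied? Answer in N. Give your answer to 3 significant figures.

k_A = Gd⁴/(8D³N_a) = (77.3×10³)(0.84⁴)/(8·5.4³·14) = 2.1822 N/mm
Series: 1/k_eq = 1/2.1822 + 1/25 = 0.49825; k_eq = 2.007 N/mm
F = k_eq·δ = 2.007·30 = 60.211 N

60.2 N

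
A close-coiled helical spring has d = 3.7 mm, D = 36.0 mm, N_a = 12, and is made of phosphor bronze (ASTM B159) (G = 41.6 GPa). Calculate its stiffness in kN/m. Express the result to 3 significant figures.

1.74 kN/m

k = Gd⁴/(8D³N_a) = (41.6×10³ × 3.7⁴) / (8 × 36.0³ × 12)
  = 7.79651e+06 / 4.47898e+06 = 1.7407 N/mm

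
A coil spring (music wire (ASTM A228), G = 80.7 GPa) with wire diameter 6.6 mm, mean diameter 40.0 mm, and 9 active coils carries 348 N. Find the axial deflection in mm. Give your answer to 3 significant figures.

k = Gd⁴/(8D³N_a) = (80.7×10³)(6.6⁴)/(8·40.0³·9) = 33.23 N/mm
δ = F/k = 348 / 33.23 = 10.472 mm

10.5 mm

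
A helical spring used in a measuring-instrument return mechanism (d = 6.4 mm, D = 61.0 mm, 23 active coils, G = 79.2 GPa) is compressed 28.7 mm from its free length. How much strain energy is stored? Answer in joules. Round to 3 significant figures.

1.31 J

k = Gd⁴/(8D³N_a) = (79.2×10³)(6.4⁴)/(8·61.0³·23) = 3.1815 N/mm
U = ½kδ² = 0.5 × 3.1815 × 28.7² = 1310.3 N·mm = 1.3103 J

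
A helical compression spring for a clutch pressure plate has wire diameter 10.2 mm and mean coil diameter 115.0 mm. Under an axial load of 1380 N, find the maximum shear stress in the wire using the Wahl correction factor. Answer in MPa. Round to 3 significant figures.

429 MPa

Spring index C = D/d = 115.0/10.2 = 11.2745
K_W = (4C−1)/(4C−4) + 0.615/C = 44.098/41.098 + 0.0545 = 1.1275
τ₀ = 8FD/(πd³) = 8·1380·115.0/(π·10.2³) = 1.2696e+06/3333.9 = 380.82 MPa
τ_max = K·τ₀ = 1.1275 × 380.82 = 429.39 MPa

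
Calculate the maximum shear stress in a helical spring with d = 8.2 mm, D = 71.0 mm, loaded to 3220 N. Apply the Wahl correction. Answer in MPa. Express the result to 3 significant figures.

1230 MPa

Spring index C = D/d = 71.0/8.2 = 8.6585
K_W = (4C−1)/(4C−4) + 0.615/C = 33.634/30.634 + 0.0710 = 1.1690
τ₀ = 8FD/(πd³) = 8·3220·71.0/(π·8.2³) = 1.82896e+06/1732.2 = 1055.9 MPa
τ_max = K·τ₀ = 1.1690 × 1055.9 = 1234.3 MPa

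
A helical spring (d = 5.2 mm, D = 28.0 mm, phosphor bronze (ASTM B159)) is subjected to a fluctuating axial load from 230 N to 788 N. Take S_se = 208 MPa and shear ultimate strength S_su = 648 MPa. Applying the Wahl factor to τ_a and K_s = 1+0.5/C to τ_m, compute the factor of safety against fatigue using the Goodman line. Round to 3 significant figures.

0.764

C = D/d = 28.0/5.2 = 5.3846; K_W = (4C−1)/(4C−4)+0.615/C = 1.2853; K_s = 1+0.5/C = 1.0929
F_a = (F_max−F_min)/2 = 279 N; F_m = (F_max+F_min)/2 = 509 N
τ_a = K_W·8F_aD/(πd³) = 1.2853 × 141.48 = 181.84 MPa
τ_m = K_s·8F_mD/(πd³) = 1.0929 × 258.11 = 282.08 MPa
Goodman: 1/n_f = τ_a/S_se + τ_m/S_su = 181.84/208 + 282.08/648 = 0.87422 + 0.43531 = 1.3095
n_f = 1/1.3095 = 0.7636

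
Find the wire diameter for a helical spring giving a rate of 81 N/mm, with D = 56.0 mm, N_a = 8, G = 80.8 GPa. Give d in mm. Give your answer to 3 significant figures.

d = (8D³N_a·k / G)^(1/4) = (8·56.0³·8·81 / (80.8×10³))^0.25
  = (11267)^0.25 = 10.3028 mm

10.3 mm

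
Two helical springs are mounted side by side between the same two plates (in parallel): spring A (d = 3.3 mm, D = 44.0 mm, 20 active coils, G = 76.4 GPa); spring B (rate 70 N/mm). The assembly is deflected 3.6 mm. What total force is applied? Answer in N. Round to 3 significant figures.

k_A = Gd⁴/(8D³N_a) = (76.4×10³)(3.3⁴)/(8·44.0³·20) = 0.66477 N/mm
Parallel: k_eq = 0.66477 + 70 = 70.665 N/mm
F = k_eq·δ = 70.665·3.6 = 254.39 N

254 N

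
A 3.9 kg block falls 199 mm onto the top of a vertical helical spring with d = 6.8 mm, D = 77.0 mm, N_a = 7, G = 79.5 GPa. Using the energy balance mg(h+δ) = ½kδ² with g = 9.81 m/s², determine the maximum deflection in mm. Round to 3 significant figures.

k = Gd⁴/(8D³N_a) = (79.5×10³)(6.8⁴)/(8·77.0³·7) = 6.6488 N/mm
W = mg = 3.9 × 9.81 = 38.259 N
½kδ² − Wδ − Wh = 0 → δ = (W + √(W² + 2kWh))/k
δ = (38.259 + √(1463.8 + 101242))/6.6488 = (38.259 + 320.48)/6.6488 = 53.955 mm

54.0 mm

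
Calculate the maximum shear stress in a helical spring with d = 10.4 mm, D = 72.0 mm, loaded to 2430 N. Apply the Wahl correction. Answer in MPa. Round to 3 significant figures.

481 MPa

Spring index C = D/d = 72.0/10.4 = 6.9231
K_W = (4C−1)/(4C−4) + 0.615/C = 26.692/23.692 + 0.0888 = 1.2155
τ₀ = 8FD/(πd³) = 8·2430·72.0/(π·10.4³) = 1.39968e+06/3533.9 = 396.08 MPa
τ_max = K·τ₀ = 1.2155 × 396.08 = 481.41 MPa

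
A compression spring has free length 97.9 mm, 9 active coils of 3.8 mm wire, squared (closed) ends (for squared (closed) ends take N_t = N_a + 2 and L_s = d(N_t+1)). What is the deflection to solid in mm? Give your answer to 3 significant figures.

N_t = 11; L_s = 3.8·12 = 45.6 mm
δ_solid = L₀ − L_s = 97.9 − 45.6 = 52.3 mm

52.3 mm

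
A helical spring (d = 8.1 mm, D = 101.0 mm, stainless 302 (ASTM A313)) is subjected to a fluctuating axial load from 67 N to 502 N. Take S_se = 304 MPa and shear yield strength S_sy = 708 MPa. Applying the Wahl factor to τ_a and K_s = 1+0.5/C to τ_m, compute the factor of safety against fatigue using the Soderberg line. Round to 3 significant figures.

C = D/d = 101.0/8.1 = 12.4691; K_W = (4C−1)/(4C−4)+0.615/C = 1.1147; K_s = 1+0.5/C = 1.0401
F_a = (F_max−F_min)/2 = 217.5 N; F_m = (F_max+F_min)/2 = 284.5 N
τ_a = K_W·8F_aD/(πd³) = 1.1147 × 105.26 = 117.34 MPa
τ_m = K_s·8F_mD/(πd³) = 1.0401 × 137.69 = 143.21 MPa
Soderberg: 1/n_f = τ_a/S_se + τ_m/S_sy = 117.34/304 + 143.21/708 = 0.38597 + 0.20227 = 0.58824
n_f = 1/0.58824 = 1.7

1.70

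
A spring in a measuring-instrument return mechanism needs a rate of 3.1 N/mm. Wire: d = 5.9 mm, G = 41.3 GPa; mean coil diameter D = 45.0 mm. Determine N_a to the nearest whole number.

N_a = Gd⁴/(8D³k) = (41.3×10³ × 5.9⁴)/(8 × 45.0³ × 3.1)
    = 5.00447e+07 / 2.2599e+06 = 22.14 → 22 coils

22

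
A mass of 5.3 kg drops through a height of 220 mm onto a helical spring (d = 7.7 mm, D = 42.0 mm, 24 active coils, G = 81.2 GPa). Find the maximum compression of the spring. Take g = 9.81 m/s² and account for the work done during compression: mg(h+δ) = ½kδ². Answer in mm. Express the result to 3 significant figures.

36.5 mm

k = Gd⁴/(8D³N_a) = (81.2×10³)(7.7⁴)/(8·42.0³·24) = 20.066 N/mm
W = mg = 5.3 × 9.81 = 51.993 N
½kδ² − Wδ − Wh = 0 → δ = (W + √(W² + 2kWh))/k
δ = (51.993 + √(2703.3 + 459058))/20.066 = (51.993 + 679.53)/20.066 = 36.455 mm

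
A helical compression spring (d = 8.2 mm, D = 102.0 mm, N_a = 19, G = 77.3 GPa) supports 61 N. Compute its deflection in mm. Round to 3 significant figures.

28.2 mm

k = Gd⁴/(8D³N_a) = (77.3×10³)(8.2⁴)/(8·102.0³·19) = 2.1667 N/mm
δ = F/k = 61 / 2.1667 = 28.154 mm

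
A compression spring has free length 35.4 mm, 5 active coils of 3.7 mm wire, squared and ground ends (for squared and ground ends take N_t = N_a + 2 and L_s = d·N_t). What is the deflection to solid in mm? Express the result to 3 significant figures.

9.50 mm

N_t = 7; L_s = 3.7·7 = 25.9 mm
δ_solid = L₀ − L_s = 35.4 − 25.9 = 9.5 mm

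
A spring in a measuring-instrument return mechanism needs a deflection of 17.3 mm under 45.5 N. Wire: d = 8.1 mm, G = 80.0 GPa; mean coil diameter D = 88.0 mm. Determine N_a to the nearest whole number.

Required rate k = F/δ = 45.5/17.3 = 2.6301 N/mm
N_a = Gd⁴/(8D³k) = (80.0×10³ × 8.1⁴)/(8 × 88.0³ × 2.6301)
    = 3.44374e+08 / 1.43385e+07 = 24.02 → 24 coils

24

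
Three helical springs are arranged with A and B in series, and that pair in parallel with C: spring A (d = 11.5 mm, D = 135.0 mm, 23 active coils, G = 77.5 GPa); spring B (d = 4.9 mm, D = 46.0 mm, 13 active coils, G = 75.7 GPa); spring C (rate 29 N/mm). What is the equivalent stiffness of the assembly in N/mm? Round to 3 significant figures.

k_A = Gd⁴/(8D³N_a) = (77.5×10³)(11.5⁴)/(8·135.0³·23) = 2.9942 N/mm
k_B = Gd⁴/(8D³N_a) = (75.7×10³)(4.9⁴)/(8·46.0³·13) = 4.311 N/mm
Springs A,B series: k_AB = 1/(1/2.9942+1/4.311) = 1.7669 N/mm; parallel with C: k_eq = 1.7669+29 = 30.767 N/mm

30.8 N/mm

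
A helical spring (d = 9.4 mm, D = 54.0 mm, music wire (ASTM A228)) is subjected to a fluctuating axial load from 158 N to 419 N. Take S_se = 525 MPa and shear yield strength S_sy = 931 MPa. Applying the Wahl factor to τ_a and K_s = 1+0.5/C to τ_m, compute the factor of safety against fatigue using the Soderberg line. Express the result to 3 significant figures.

C = D/d = 54.0/9.4 = 5.7447; K_W = (4C−1)/(4C−4)+0.615/C = 1.2651; K_s = 1+0.5/C = 1.0870
F_a = (F_max−F_min)/2 = 130.5 N; F_m = (F_max+F_min)/2 = 288.5 N
τ_a = K_W·8F_aD/(πd³) = 1.2651 × 21.605 = 27.333 MPa
τ_m = K_s·8F_mD/(πd³) = 1.0870 × 47.763 = 51.921 MPa
Soderberg: 1/n_f = τ_a/S_se + τ_m/S_sy = 27.333/525 + 51.921/931 = 0.05206 + 0.05577 = 0.10783
n_f = 1/0.10783 = 9.274

9.27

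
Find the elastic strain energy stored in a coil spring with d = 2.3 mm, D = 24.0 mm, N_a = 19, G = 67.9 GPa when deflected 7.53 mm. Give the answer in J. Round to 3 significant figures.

k = Gd⁴/(8D³N_a) = (67.9×10³)(2.3⁴)/(8·24.0³·19) = 0.90428 N/mm
U = ½kδ² = 0.5 × 0.90428 × 7.53² = 25.637 N·mm = 0.025637 J

0.0256 J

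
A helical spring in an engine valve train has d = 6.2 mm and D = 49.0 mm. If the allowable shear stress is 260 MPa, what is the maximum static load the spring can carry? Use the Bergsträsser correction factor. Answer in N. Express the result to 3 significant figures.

423 N

C = D/d = 49.0/6.2 = 7.9032
K_B = (4C+2)/(4C−3) = 33.613/28.613 = 1.1747
τ_max = K·8FD/(πd³) → F_max = τ_allow·πd³/(8DK)
F_max = 260·π·6.2³/(8·49.0·1.1747) = 1.9467e+05/460.5 = 422.73 N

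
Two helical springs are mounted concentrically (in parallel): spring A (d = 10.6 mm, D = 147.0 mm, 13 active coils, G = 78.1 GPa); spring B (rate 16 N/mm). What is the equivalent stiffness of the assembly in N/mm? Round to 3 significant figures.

k_A = Gd⁴/(8D³N_a) = (78.1×10³)(10.6⁴)/(8·147.0³·13) = 2.9846 N/mm
Parallel: k_eq = 2.9846 + 16 = 18.985 N/mm

19.0 N/mm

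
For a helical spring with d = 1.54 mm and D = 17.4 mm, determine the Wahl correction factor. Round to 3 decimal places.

C = D/d = 17.4/1.54 = 11.2987
K_W = (4C−1)/(4C−4) + 0.615/C = 44.195/41.195 + 0.0544 = 1.1273

1.127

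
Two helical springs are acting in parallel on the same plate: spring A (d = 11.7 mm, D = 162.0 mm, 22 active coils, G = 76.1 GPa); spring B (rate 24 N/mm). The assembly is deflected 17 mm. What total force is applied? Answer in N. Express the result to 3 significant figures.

k_A = Gd⁴/(8D³N_a) = (76.1×10³)(11.7⁴)/(8·162.0³·22) = 1.9058 N/mm
Parallel: k_eq = 1.9058 + 24 = 25.906 N/mm
F = k_eq·δ = 25.906·17 = 440.4 N

440 N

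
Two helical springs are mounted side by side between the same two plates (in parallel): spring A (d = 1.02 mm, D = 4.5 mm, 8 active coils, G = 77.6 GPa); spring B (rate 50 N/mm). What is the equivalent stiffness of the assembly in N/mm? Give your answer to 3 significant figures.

64.4 N/mm

k_A = Gd⁴/(8D³N_a) = (77.6×10³)(1.02⁴)/(8·4.5³·8) = 14.403 N/mm
Parallel: k_eq = 14.403 + 50 = 64.403 N/mm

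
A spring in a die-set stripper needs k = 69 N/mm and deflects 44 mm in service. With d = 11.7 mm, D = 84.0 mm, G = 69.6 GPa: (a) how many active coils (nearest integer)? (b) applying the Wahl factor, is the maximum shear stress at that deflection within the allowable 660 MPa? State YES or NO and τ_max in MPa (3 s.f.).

(a) 4 coils; (b) YES, τ_max = 488 MPa

N_a = Gd⁴/(8D³k) = (69.6×10³)(11.7⁴)/(8·84.0³·69) = 3.986 → N_a = 4
Actual rate k = Gd⁴/(8D³·4) = 68.765 N/mm
Working load F = kδ = 68.765·44 = 3025.6 N
C = 84.0/11.7 = 7.1795; K_W = (4C−1)/(4C−4)+0.615/C = 1.2070
τ_max = K_W·8FD/(πd³) = 1.2070·404.09 = 487.75 MPa
τ_max ≤ 660 MPa → acceptable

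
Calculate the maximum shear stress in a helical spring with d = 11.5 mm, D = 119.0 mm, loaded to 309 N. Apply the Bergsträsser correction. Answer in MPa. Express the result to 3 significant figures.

69.6 MPa

Spring index C = D/d = 119.0/11.5 = 10.3478
K_B = (4C+2)/(4C−3) = 43.391/38.391 = 1.1302
τ₀ = 8FD/(πd³) = 8·309·119.0/(π·11.5³) = 294168/4778 = 61.568 MPa
τ_max = K·τ₀ = 1.1302 × 61.568 = 69.586 MPa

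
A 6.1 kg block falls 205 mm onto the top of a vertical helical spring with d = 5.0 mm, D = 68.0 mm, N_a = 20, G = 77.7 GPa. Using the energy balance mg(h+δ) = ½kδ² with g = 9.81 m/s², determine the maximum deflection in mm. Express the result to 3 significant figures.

k = Gd⁴/(8D³N_a) = (77.7×10³)(5.0⁴)/(8·68.0³·20) = 0.96528 N/mm
W = mg = 6.1 × 9.81 = 59.841 N
½kδ² − Wδ − Wh = 0 → δ = (W + √(W² + 2kWh))/k
δ = (59.841 + √(3580.9 + 23683))/0.96528 = (59.841 + 165.12)/0.96528 = 233.05 mm

233 mm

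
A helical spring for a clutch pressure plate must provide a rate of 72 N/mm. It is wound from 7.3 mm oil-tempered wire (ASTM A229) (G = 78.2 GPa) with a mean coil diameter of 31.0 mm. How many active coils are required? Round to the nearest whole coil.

N_a = Gd⁴/(8D³k) = (78.2×10³ × 7.3⁴)/(8 × 31.0³ × 72)
    = 2.22074e+08 / 1.71596e+07 = 12.94 → 13 coils

13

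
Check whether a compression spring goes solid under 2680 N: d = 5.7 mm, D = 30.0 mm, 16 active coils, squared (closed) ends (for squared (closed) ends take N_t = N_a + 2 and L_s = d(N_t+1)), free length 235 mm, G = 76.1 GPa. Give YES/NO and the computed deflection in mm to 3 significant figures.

k = Gd⁴/(8D³N_a) = (76.1×10³)(5.7⁴)/(8·30.0³·16) = 23.244 N/mm
N_t = 18; L_s = 5.7·19 = 108.3 mm; δ_solid = L₀ − L_s = 235 − 108.3 = 126.7 mm
δ = F/k = 2680/23.244 = 115.3 mm
δ < δ_solid → spring does not go solid

NO, δ = 115 mm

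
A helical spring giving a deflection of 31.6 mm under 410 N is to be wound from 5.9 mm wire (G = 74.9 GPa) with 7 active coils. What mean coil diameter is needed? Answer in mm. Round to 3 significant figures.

50.0 mm

Required rate k = F/δ = 410/31.6 = 12.975 N/mm
D = (Gd⁴/(8N_a·k))^(1/3) = (74.9×10³·5.9⁴/(8·7·12.975))^(1/3)
  = (124912)^(1/3) = 49.9883 mm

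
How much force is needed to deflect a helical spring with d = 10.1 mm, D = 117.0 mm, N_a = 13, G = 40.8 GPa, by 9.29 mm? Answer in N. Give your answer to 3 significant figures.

k = Gd⁴/(8D³N_a) = (40.8×10³)(10.1⁴)/(8·117.0³·13) = 2.5489 N/mm
F = k·δ = 2.5489 × 9.29 = 23.679 N

23.7 N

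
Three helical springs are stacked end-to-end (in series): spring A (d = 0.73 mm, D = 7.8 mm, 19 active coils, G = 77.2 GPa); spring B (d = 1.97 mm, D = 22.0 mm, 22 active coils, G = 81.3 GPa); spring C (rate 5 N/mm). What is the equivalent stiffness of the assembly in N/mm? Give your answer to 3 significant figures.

k_A = Gd⁴/(8D³N_a) = (77.2×10³)(0.73⁴)/(8·7.8³·19) = 0.30394 N/mm
k_B = Gd⁴/(8D³N_a) = (81.3×10³)(1.97⁴)/(8·22.0³·22) = 0.65339 N/mm
Series: 1/k_eq = 1/0.30394 + 1/0.65339 + 1/5 = 5.0206; k_eq = 0.19918 N/mm

0.199 N/mm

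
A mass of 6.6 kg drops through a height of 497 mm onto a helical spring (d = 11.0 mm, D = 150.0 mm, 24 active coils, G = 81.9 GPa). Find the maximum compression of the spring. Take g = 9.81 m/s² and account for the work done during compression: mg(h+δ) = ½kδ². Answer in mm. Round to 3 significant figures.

225 mm

k = Gd⁴/(8D³N_a) = (81.9×10³)(11.0⁴)/(8·150.0³·24) = 1.8505 N/mm
W = mg = 6.6 × 9.81 = 64.746 N
½kδ² − Wδ − Wh = 0 → δ = (W + √(W² + 2kWh))/k
δ = (64.746 + √(4192 + 119091))/1.8505 = (64.746 + 351.12)/1.8505 = 224.73 mm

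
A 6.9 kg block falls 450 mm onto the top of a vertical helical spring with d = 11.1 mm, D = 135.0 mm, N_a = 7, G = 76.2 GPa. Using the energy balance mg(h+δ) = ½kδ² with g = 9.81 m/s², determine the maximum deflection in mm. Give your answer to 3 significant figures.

93.6 mm

k = Gd⁴/(8D³N_a) = (76.2×10³)(11.1⁴)/(8·135.0³·7) = 8.3957 N/mm
W = mg = 6.9 × 9.81 = 67.689 N
½kδ² − Wδ − Wh = 0 → δ = (W + √(W² + 2kWh))/k
δ = (67.689 + √(4581.8 + 511468))/8.3957 = (67.689 + 718.37)/8.3957 = 93.626 mm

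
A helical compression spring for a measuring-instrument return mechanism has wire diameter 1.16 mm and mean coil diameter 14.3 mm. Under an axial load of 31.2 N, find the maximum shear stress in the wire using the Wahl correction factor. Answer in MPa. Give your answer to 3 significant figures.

812 MPa

Spring index C = D/d = 14.3/1.16 = 12.3276
K_W = (4C−1)/(4C−4) + 0.615/C = 48.310/45.310 + 0.0499 = 1.1161
τ₀ = 8FD/(πd³) = 8·31.2·14.3/(π·1.16³) = 3569.28/4.9037 = 727.87 MPa
τ_max = K·τ₀ = 1.1161 × 727.87 = 812.38 MPa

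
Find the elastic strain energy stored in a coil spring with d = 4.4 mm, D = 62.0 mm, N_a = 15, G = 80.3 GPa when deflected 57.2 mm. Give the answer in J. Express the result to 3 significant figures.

1.72 J

k = Gd⁴/(8D³N_a) = (80.3×10³)(4.4⁴)/(8·62.0³·15) = 1.0524 N/mm
U = ½kδ² = 0.5 × 1.0524 × 57.2² = 1721.6 N·mm = 1.7216 J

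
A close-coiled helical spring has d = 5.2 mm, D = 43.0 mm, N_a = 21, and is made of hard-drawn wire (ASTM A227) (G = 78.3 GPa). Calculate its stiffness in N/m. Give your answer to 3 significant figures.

4290 N/m

k = Gd⁴/(8D³N_a) = (78.3×10³ × 5.2⁴) / (8 × 43.0³ × 21)
  = 5.725e+07 / 1.33572e+07 = 4.2861 N/mm = 4286.1 N/m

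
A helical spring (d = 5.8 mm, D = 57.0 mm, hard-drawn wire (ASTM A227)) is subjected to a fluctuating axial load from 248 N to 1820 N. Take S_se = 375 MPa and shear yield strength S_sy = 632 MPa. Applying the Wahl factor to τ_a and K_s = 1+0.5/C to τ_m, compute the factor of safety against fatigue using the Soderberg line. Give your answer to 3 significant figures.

0.326

C = D/d = 57.0/5.8 = 9.8276; K_W = (4C−1)/(4C−4)+0.615/C = 1.1475; K_s = 1+0.5/C = 1.0509
F_a = (F_max−F_min)/2 = 786 N; F_m = (F_max+F_min)/2 = 1034 N
τ_a = K_W·8F_aD/(πd³) = 1.1475 × 584.73 = 671 MPa
τ_m = K_s·8F_mD/(πd³) = 1.0509 × 769.22 = 808.36 MPa
Soderberg: 1/n_f = τ_a/S_se + τ_m/S_sy = 671/375 + 808.36/632 = 1.78933 + 1.27905 = 3.0684
n_f = 1/3.0684 = 0.3259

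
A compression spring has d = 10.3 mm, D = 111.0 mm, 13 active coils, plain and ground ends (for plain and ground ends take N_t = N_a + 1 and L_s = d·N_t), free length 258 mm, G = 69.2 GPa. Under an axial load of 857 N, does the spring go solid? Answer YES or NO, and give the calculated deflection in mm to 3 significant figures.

YES, δ = 157 mm

k = Gd⁴/(8D³N_a) = (69.2×10³)(10.3⁴)/(8·111.0³·13) = 5.4759 N/mm
N_t = 14; L_s = 10.3·14 = 144.2 mm; δ_solid = L₀ − L_s = 258 − 144.2 = 113.8 mm
δ = F/k = 857/5.4759 = 156.5 mm
δ ≥ δ_solid → spring goes solid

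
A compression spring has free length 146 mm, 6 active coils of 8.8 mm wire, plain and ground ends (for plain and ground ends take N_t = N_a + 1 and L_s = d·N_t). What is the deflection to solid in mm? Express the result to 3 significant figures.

N_t = 7; L_s = 8.8·7 = 61.6 mm
δ_solid = L₀ − L_s = 146 − 61.6 = 84.4 mm

84.4 mm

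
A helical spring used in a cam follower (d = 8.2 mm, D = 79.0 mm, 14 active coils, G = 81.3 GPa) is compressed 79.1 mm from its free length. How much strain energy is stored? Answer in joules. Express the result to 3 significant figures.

20.8 J

k = Gd⁴/(8D³N_a) = (81.3×10³)(8.2⁴)/(8·79.0³·14) = 6.6565 N/mm
U = ½kδ² = 0.5 × 6.6565 × 79.1² = 20824 N·mm = 20.824 J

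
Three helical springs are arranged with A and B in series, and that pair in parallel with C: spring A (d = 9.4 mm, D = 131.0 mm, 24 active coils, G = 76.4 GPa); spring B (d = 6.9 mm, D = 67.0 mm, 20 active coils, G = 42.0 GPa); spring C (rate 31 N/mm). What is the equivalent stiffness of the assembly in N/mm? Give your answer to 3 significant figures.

k_A = Gd⁴/(8D³N_a) = (76.4×10³)(9.4⁴)/(8·131.0³·24) = 1.3819 N/mm
k_B = Gd⁴/(8D³N_a) = (42.0×10³)(6.9⁴)/(8·67.0³·20) = 1.9783 N/mm
Springs A,B series: k_AB = 1/(1/1.3819+1/1.9783) = 0.81361 N/mm; parallel with C: k_eq = 0.81361+31 = 31.814 N/mm

31.8 N/mm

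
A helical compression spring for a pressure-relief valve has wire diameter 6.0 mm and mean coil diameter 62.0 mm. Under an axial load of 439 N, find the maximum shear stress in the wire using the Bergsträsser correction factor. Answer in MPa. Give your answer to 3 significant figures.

363 MPa

Spring index C = D/d = 62.0/6.0 = 10.3333
K_B = (4C+2)/(4C−3) = 43.333/38.333 = 1.1304
τ₀ = 8FD/(πd³) = 8·439·62.0/(π·6.0³) = 217744/678.58 = 320.88 MPa
τ_max = K·τ₀ = 1.1304 × 320.88 = 362.73 MPa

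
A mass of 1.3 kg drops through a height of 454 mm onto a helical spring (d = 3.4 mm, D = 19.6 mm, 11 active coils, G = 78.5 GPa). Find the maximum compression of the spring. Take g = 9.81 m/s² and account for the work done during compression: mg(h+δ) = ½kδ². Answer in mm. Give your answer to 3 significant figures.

27.9 mm

k = Gd⁴/(8D³N_a) = (78.5×10³)(3.4⁴)/(8·19.6³·11) = 15.832 N/mm
W = mg = 1.3 × 9.81 = 12.753 N
½kδ² − Wδ − Wh = 0 → δ = (W + √(W² + 2kWh))/k
δ = (12.753 + √(162.64 + 183330))/15.832 = (12.753 + 428.36)/15.832 = 27.862 mm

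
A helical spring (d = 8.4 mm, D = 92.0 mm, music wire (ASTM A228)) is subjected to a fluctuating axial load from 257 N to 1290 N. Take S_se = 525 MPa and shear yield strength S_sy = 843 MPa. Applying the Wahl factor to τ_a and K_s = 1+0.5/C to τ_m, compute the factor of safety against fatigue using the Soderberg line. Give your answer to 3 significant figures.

C = D/d = 92.0/8.4 = 10.9524; K_W = (4C−1)/(4C−4)+0.615/C = 1.1315; K_s = 1+0.5/C = 1.0457
F_a = (F_max−F_min)/2 = 516.5 N; F_m = (F_max+F_min)/2 = 773.5 N
τ_a = K_W·8F_aD/(πd³) = 1.1315 × 204.16 = 231 MPa
τ_m = K_s·8F_mD/(πd³) = 1.0457 × 305.74 = 319.7 MPa
Soderberg: 1/n_f = τ_a/S_se + τ_m/S_sy = 231/525 + 319.7/843 = 0.44001 + 0.37924 = 0.81924
n_f = 1/0.81924 = 1.221

1.22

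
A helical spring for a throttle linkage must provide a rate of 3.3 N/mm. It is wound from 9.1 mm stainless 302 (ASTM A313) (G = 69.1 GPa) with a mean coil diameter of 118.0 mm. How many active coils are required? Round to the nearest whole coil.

N_a = Gd⁴/(8D³k) = (69.1×10³ × 9.1⁴)/(8 × 118.0³ × 3.3)
    = 4.73853e+08 / 4.3376e+07 = 10.92 → 11 coils

11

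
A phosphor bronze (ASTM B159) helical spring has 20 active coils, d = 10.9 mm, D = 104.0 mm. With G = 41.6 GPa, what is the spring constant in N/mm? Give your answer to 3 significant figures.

k = Gd⁴/(8D³N_a) = (41.6×10³ × 10.9⁴) / (8 × 104.0³ × 20)
  = 5.87218e+08 / 1.79978e+08 = 3.2627 N/mm

3.26 N/mm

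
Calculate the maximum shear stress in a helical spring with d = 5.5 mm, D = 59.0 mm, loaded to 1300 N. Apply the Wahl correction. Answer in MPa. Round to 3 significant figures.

1330 MPa

Spring index C = D/d = 59.0/5.5 = 10.7273
K_W = (4C−1)/(4C−4) + 0.615/C = 41.909/38.909 + 0.0573 = 1.1344
τ₀ = 8FD/(πd³) = 8·1300·59.0/(π·5.5³) = 613600/522.68 = 1173.9 MPa
τ_max = K·τ₀ = 1.1344 × 1173.9 = 1331.8 MPa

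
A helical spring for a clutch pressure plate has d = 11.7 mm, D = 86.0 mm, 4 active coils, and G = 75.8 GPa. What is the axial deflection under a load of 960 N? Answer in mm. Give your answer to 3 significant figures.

k = Gd⁴/(8D³N_a) = (75.8×10³)(11.7⁴)/(8·86.0³·4) = 69.786 N/mm
δ = F/k = 960 / 69.786 = 13.756 mm

13.8 mm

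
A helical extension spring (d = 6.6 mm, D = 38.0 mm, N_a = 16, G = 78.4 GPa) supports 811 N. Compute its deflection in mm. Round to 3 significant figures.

38.3 mm

k = Gd⁴/(8D³N_a) = (78.4×10³)(6.6⁴)/(8·38.0³·16) = 21.18 N/mm
δ = F/k = 811 / 21.18 = 38.29 mm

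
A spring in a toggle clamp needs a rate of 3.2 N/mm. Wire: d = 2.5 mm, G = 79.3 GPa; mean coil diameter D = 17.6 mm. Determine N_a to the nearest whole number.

N_a = Gd⁴/(8D³k) = (79.3×10³ × 2.5⁴)/(8 × 17.6³ × 3.2)
    = 3.09766e+06 / 139565 = 22.2 → 22 coils

22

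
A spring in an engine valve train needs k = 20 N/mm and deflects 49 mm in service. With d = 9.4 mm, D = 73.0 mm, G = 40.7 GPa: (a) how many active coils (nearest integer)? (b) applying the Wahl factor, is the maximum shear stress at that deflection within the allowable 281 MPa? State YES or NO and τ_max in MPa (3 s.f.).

(a) 5 coils; (b) YES, τ_max = 267 MPa

N_a = Gd⁴/(8D³k) = (40.7×10³)(9.4⁴)/(8·73.0³·20) = 5.105 → N_a = 5
Actual rate k = Gd⁴/(8D³·5) = 20.421 N/mm
Working load F = kδ = 20.421·49 = 1000.6 N
C = 73.0/9.4 = 7.7660; K_W = (4C−1)/(4C−4)+0.615/C = 1.1900
τ_max = K_W·8FD/(πd³) = 1.1900·223.95 = 266.51 MPa
τ_max ≤ 281 MPa → acceptable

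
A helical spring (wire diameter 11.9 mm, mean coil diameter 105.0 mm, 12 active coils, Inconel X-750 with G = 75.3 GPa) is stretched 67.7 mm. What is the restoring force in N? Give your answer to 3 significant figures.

k = Gd⁴/(8D³N_a) = (75.3×10³)(11.9⁴)/(8·105.0³·12) = 13.588 N/mm
F = k·δ = 13.588 × 67.7 = 919.88 N

920 N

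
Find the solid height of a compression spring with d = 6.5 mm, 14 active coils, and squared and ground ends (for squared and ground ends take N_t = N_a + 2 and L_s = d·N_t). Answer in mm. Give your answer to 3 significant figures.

104 mm

squared and ground ends: N_t = N_a + 2 = 14 + 2 = 16
L_s = d·N_t = 6.5 × 16 = 104 mm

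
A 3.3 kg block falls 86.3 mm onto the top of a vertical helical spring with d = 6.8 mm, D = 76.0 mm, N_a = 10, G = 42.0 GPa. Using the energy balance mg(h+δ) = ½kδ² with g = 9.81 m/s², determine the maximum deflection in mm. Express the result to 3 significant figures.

61.1 mm

k = Gd⁴/(8D³N_a) = (42.0×10³)(6.8⁴)/(8·76.0³·10) = 2.5571 N/mm
W = mg = 3.3 × 9.81 = 32.373 N
½kδ² − Wδ − Wh = 0 → δ = (W + √(W² + 2kWh))/k
δ = (32.373 + √(1048 + 14288.2))/2.5571 = (32.373 + 123.84)/2.5571 = 61.089 mm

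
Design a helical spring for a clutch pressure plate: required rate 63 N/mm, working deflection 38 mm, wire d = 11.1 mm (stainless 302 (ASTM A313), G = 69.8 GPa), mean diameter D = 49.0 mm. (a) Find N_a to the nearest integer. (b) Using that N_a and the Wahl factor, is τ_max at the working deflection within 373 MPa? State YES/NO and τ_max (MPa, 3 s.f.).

N_a = Gd⁴/(8D³k) = (69.8×10³)(11.1⁴)/(8·49.0³·63) = 17.87 → N_a = 18
Actual rate k = Gd⁴/(8D³·18) = 62.546 N/mm
Working load F = kδ = 62.546·38 = 2376.7 N
C = 49.0/11.1 = 4.4144; K_W = (4C−1)/(4C−4)+0.615/C = 1.3590
τ_max = K_W·8FD/(πd³) = 1.3590·216.84 = 294.69 MPa
τ_max ≤ 373 MPa → acceptable

(a) 18 coils; (b) YES, τ_max = 295 MPa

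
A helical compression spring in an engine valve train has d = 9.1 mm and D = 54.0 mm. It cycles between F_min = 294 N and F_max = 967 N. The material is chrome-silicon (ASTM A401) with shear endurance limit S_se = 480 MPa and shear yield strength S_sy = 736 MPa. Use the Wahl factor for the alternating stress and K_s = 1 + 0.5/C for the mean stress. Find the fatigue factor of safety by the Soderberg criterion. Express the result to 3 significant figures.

C = D/d = 54.0/9.1 = 5.9341; K_W = (4C−1)/(4C−4)+0.615/C = 1.2556; K_s = 1+0.5/C = 1.0843
F_a = (F_max−F_min)/2 = 336.5 N; F_m = (F_max+F_min)/2 = 630.5 N
τ_a = K_W·8F_aD/(πd³) = 1.2556 × 61.404 = 77.101 MPa
τ_m = K_s·8F_mD/(πd³) = 1.0843 × 115.05 = 124.75 MPa
Soderberg: 1/n_f = τ_a/S_se + τ_m/S_sy = 77.101/480 + 124.75/736 = 0.16063 + 0.16949 = 0.33012
n_f = 1/0.33012 = 3.029

3.03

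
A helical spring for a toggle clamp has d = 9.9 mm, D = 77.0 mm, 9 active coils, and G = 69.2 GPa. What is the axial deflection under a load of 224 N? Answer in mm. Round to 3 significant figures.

k = Gd⁴/(8D³N_a) = (69.2×10³)(9.9⁴)/(8·77.0³·9) = 20.223 N/mm
δ = F/k = 224 / 20.223 = 11.077 mm

11.1 mm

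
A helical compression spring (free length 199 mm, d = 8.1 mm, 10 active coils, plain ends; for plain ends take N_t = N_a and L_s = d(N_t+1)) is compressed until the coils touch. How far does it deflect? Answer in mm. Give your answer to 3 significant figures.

110 mm

N_t = 10; L_s = 8.1·11 = 89.1 mm
δ_solid = L₀ − L_s = 199 − 89.1 = 109.9 mm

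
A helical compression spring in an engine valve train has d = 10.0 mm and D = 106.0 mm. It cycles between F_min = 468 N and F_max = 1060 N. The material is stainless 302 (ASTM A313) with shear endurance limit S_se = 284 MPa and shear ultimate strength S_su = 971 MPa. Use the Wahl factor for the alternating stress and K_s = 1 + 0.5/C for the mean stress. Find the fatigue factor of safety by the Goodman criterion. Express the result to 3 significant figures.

1.84

C = D/d = 106.0/10.0 = 10.6000; K_W = (4C−1)/(4C−4)+0.615/C = 1.1361; K_s = 1+0.5/C = 1.0472
F_a = (F_max−F_min)/2 = 296 N; F_m = (F_max+F_min)/2 = 764 N
τ_a = K_W·8F_aD/(πd³) = 1.1361 × 79.898 = 90.776 MPa
τ_m = K_s·8F_mD/(πd³) = 1.0472 × 206.22 = 215.95 MPa
Goodman: 1/n_f = τ_a/S_se + τ_m/S_su = 90.776/284 + 215.95/971 = 0.31963 + 0.22240 = 0.54204
n_f = 1/0.54204 = 1.845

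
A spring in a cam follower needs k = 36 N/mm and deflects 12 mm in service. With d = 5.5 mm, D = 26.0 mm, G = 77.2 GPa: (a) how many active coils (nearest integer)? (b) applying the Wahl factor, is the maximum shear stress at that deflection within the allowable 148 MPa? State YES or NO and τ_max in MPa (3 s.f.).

(a) 14 coils; (b) NO, τ_max = 228 MPa

N_a = Gd⁴/(8D³k) = (77.2×10³)(5.5⁴)/(8·26.0³·36) = 13.96 → N_a = 14
Actual rate k = Gd⁴/(8D³·14) = 35.886 N/mm
Working load F = kδ = 35.886·12 = 430.64 N
C = 26.0/5.5 = 4.7273; K_W = (4C−1)/(4C−4)+0.615/C = 1.3313
τ_max = K_W·8FD/(πd³) = 1.3313·171.37 = 228.15 MPa
τ_max > 148 MPa → exceeds allowable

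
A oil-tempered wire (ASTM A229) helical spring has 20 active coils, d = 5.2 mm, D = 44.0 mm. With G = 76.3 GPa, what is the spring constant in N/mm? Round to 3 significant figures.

4.09 N/mm

k = Gd⁴/(8D³N_a) = (76.3×10³ × 5.2⁴) / (8 × 44.0³ × 20)
  = 5.57876e+07 / 1.36294e+07 = 4.0932 N/mm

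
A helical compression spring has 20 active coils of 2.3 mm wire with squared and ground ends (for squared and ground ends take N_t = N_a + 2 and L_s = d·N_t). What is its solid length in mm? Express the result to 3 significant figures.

50.6 mm

squared and ground ends: N_t = N_a + 2 = 20 + 2 = 22
L_s = d·N_t = 2.3 × 22 = 50.6 mm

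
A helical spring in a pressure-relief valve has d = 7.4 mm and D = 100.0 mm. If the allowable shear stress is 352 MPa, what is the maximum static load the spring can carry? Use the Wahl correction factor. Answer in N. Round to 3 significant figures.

507 N

C = D/d = 100.0/7.4 = 13.5135
K_W = (4C−1)/(4C−4) + 0.615/C = 53.054/50.054 + 0.0455 = 1.1054
τ_max = K·8FD/(πd³) → F_max = τ_allow·πd³/(8DK)
F_max = 352·π·7.4³/(8·100.0·1.1054) = 4.4811e+05/884.36 = 506.71 N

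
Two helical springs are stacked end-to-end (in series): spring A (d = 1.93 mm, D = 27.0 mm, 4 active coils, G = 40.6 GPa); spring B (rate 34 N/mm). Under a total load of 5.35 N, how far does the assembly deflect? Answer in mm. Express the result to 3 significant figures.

k_A = Gd⁴/(8D³N_a) = (40.6×10³)(1.93⁴)/(8·27.0³·4) = 0.89436 N/mm
Series: 1/k_eq = 1/0.89436 + 1/34 = 1.1475; k_eq = 0.87144 N/mm
δ = F/k_eq = 5.35/0.87144 = 6.1393 mm

6.14 mm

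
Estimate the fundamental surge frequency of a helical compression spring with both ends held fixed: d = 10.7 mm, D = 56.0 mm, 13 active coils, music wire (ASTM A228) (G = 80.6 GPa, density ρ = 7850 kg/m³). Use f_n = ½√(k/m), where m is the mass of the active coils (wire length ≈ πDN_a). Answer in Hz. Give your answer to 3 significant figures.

k = Gd⁴/(8D³N_a) = (80.6×10³)(10.7⁴)/(8·56.0³·13) = 57.846 N/mm = 57846 N/m
Wire length L = πDN_a = π·56.0·13 = 2287.1 mm
m = ρ·(πd²/4)·L = 7850 × 89.92×10⁻⁶ m² × 2.2871 m = 1.6144 kg
f_n = ½√(k/m) = 0.5·√(57846/1.6144) = 0.5·√(35831) = 94.646 Hz

94.6 Hz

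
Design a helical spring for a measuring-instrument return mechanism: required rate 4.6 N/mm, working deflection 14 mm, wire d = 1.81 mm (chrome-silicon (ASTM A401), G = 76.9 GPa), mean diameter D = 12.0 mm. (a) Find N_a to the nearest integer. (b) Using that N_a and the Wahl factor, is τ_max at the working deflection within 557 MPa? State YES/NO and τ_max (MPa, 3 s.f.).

(a) 13 coils; (b) YES, τ_max = 406 MPa

N_a = Gd⁴/(8D³k) = (76.9×10³)(1.81⁴)/(8·12.0³·4.6) = 12.98 → N_a = 13
Actual rate k = Gd⁴/(8D³·13) = 4.5927 N/mm
Working load F = kδ = 4.5927·14 = 64.297 N
C = 12.0/1.81 = 6.6298; K_W = (4C−1)/(4C−4)+0.615/C = 1.2260
τ_max = K_W·8FD/(πd³) = 1.2260·331.34 = 406.22 MPa
τ_max ≤ 557 MPa → acceptable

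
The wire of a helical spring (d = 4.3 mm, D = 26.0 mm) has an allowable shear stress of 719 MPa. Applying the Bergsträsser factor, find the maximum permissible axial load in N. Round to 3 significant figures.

699 N

C = D/d = 26.0/4.3 = 6.0465
K_B = (4C+2)/(4C−3) = 26.186/21.186 = 1.2360
τ_max = K·8FD/(πd³) → F_max = τ_allow·πd³/(8DK)
F_max = 719·π·4.3³/(8·26.0·1.2360) = 1.7959e+05/257.09 = 698.56 N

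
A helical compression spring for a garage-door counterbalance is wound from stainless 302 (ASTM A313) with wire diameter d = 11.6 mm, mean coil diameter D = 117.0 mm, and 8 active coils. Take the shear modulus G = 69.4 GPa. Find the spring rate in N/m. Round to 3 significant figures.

k = Gd⁴/(8D³N_a) = (69.4×10³ × 11.6⁴) / (8 × 117.0³ × 8)
  = 1.25658e+09 / 1.02503e+08 = 12.259 N/mm = 12259 N/m

12300 N/m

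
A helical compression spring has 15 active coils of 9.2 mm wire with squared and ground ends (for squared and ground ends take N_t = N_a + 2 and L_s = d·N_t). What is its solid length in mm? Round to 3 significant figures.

squared and ground ends: N_t = N_a + 2 = 15 + 2 = 17
L_s = d·N_t = 9.2 × 17 = 156.4 mm

156 mm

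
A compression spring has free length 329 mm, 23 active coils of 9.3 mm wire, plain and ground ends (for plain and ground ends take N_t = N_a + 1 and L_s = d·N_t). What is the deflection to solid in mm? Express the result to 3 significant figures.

N_t = 24; L_s = 9.3·24 = 223.2 mm
δ_solid = L₀ − L_s = 329 − 223.2 = 105.8 mm

106 mm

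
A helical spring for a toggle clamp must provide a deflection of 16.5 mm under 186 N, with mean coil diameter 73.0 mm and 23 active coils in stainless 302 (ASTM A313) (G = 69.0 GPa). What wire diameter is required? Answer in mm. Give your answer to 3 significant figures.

Required rate k = F/δ = 186/16.5 = 11.273 N/mm
d = (8D³N_a·k / G)^(1/4) = (8·73.0³·23·11.273 / (69.0×10³))^0.25
  = (11694)^0.25 = 10.3990 mm

10.4 mm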